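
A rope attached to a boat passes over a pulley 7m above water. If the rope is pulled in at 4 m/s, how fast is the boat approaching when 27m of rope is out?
27√170/85 ≈ 4.142 m/s

rope² = x² + 7²
x = √(27² - 7²) = 2√170
dx/dt = (rope/x) · d(rope)/dt = (27/(2√170)) · (-4) = -27√170/85 m/s
The boat approaches at 27√170/85 ≈ 4.142 m/s.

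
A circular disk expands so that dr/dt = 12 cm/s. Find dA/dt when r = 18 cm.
432π cm²/s

A = πr²
dA/dt = 2πr · dr/dt = 2π(18)(12) = 432π cm²/s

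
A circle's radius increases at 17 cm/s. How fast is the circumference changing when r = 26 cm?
34π cm/s

C = 2πr
dC/dt = 2π · dr/dt = 2π · 17 = 34π cm/s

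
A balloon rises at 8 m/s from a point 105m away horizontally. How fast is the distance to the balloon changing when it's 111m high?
148√2594/1297 ≈ 5.812 m/s

z² = 105² + y²
z = √(105² + 111²) = 3√2594
dz/dt = y/z · dy/dt = 111/(3√2594) · 8 = 148√2594/1297 ≈ 5.812 m/s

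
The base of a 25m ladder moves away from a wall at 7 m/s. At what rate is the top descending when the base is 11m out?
11√14/12 ≈ 3.43 m/s

x² + y² = 25²
2x·dx/dt + 2y·dy/dt = 0
dy/dt = -x/y · dx/dt = -11/(6√14) · 7 = -11√14/12 m/s
The top is descending at 11√14/12 ≈ 3.43 m/s.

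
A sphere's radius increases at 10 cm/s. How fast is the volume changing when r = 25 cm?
25000π cm³/s

V = (4/3)πr³
dV/dt = dV/dr · dr/dt = 4πr² · 10
At r = 25: dV/dt = 25000π cm³/s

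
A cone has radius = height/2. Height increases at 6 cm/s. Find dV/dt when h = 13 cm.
507π/2 cm³/s

V = (1/3)π(h/2)²h = πh³/12
dV/dt = πh²/4 · 6
At h = 13: dV/dt = 507π/2 cm³/s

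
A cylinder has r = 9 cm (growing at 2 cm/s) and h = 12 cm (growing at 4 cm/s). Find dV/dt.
756π cm³/s

V = πr²h
dV/dt = 2πrh·dr/dt + πr²·dh/dt
= 2π(9)(12)(2) + π(9)²(4)
= 756π cm³/s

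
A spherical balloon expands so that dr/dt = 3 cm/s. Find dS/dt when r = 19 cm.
456π cm²/s

S = 4πr²
dS/dt = dS/dr · dr/dt = 8πr · 3
At r = 19: dS/dt = 456π cm²/s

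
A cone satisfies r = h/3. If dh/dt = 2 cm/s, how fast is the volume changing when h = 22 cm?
968π/9 cm³/s

V = (1/3)π(h/3)²h = πh³/27
dV/dt = πh²/9 · 2
At h = 22: dV/dt = 968π/9 cm³/s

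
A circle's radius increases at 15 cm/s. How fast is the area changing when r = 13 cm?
390π cm²/s

A = πr²
dA/dt = 2πr · dr/dt = 2π(13)(15) = 390π cm²/s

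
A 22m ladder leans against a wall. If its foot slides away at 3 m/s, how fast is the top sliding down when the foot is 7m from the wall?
7√435/145 ≈ 1.007 m/s

x² + y² = 22²
2x·dx/dt + 2y·dy/dt = 0
dy/dt = -x/y · dx/dt = -7/√435 · 3 = -7√435/145 m/s
The top is descending at 7√435/145 ≈ 1.007 m/s.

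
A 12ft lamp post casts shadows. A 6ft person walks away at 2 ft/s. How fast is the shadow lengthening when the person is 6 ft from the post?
2 ft/s

By similar triangles: 12/(x+s) = 6/s
Solving: s = 6x/6
ds/dt = 6/6 · dx/dt = 1 · 2 = 2 ft/s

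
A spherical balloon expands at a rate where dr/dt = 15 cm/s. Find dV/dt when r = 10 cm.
6000π cm³/s

V = (4/3)πr³
dV/dt = dV/dr · dr/dt = 4πr² · 15
At r = 10: dV/dt = 6000π cm³/s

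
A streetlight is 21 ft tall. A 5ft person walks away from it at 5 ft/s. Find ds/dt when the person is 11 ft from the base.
25/16 ft/s

By similar triangles: 21/(x+s) = 5/s
Solving: s = 5x/16
ds/dt = 5/16 · dx/dt = 5/16 · 5 = 25/16 ft/s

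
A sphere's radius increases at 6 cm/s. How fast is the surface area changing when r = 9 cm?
432π cm²/s

S = 4πr²
dS/dt = dS/dr · dr/dt = 8πr · 6
At r = 9: dS/dt = 432π cm²/s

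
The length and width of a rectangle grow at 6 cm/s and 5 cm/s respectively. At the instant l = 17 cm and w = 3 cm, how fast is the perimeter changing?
22 cm/s

P = 2(l + w)
dP/dt = 2(dl/dt + dw/dt) = 2(6 + 5) = 22 cm/s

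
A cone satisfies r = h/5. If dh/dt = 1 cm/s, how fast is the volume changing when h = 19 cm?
361π/25 cm³/s

V = (1/3)π(h/5)²h = πh³/75
dV/dt = πh²/25 · 1
At h = 19: dV/dt = 361π/25 cm³/s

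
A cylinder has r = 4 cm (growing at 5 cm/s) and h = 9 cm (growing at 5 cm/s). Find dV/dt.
440π cm³/s

V = πr²h
dV/dt = 2πrh·dr/dt + πr²·dh/dt
= 2π(4)(9)(5) + π(4)²(5)
= 440π cm³/s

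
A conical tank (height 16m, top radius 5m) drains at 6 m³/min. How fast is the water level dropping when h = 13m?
1536/(4225π) ≈ 0.1157 m/min

r/h = 5/16, so r = (5/16)h
V = (1/3)πr²h = (1/3)π((5/16)h)²h = (25/768)πh³
dV/dh = (25/256)πh²
dh/dt = (dV/dt)/(dV/dh) = -6/((25/256)π·13²) = -1536/(4225π) m/min
The level is dropping at 1536/(4225π) ≈ 0.1157 m/min.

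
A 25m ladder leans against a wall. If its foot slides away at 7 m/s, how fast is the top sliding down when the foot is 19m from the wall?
133√66/132 ≈ 8.186 m/s

x² + y² = 25²
2x·dx/dt + 2y·dy/dt = 0
dy/dt = -x/y · dx/dt = -19/(2√66) · 7 = -133√66/132 m/s
The top is descending at 133√66/132 ≈ 8.186 m/s.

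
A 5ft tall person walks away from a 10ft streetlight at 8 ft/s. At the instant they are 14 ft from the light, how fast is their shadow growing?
8 ft/s

By similar triangles: 10/(x+s) = 5/s
Solving: s = 5x/5
ds/dt = 5/5 · dx/dt = 1 · 8 = 8 ft/s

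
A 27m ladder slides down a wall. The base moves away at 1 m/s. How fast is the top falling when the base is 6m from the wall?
2√77/77 ≈ 0.2279 m/s

x² + y² = 27²
2x·dx/dt + 2y·dy/dt = 0
dy/dt = -x/y · dx/dt = -6/(3√77) · 1 = -2√77/77 m/s
The top is descending at 2√77/77 ≈ 0.2279 m/s.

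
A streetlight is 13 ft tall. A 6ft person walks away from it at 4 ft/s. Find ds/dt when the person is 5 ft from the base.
24/7 ft/s

By similar triangles: 13/(x+s) = 6/s
Solving: s = 6x/7
ds/dt = 6/7 · dx/dt = 6/7 · 4 = 24/7 ft/s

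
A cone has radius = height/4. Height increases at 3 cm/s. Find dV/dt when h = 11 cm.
363π/16 cm³/s

V = (1/3)π(h/4)²h = πh³/48
dV/dt = πh²/16 · 3
At h = 11: dV/dt = 363π/16 cm³/s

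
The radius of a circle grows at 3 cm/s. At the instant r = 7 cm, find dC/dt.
6π cm/s

C = 2πr
dC/dt = 2π · dr/dt = 2π · 3 = 6π cm/s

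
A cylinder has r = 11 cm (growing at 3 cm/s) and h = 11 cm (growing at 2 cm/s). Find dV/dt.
968π cm³/s

V = πr²h
dV/dt = 2πrh·dr/dt + πr²·dh/dt
= 2π(11)(11)(3) + π(11)²(2)
= 968π cm³/s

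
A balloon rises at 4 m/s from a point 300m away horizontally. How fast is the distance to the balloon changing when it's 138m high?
92√3029/3029 ≈ 1.672 m/s

z² = 300² + y²
z = √(300² + 138²) = 6√3029
dz/dt = y/z · dy/dt = 138/(6√3029) · 4 = 92√3029/3029 ≈ 1.672 m/s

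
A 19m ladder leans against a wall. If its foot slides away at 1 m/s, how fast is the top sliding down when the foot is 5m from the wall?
5√21/84 ≈ 0.2728 m/s

x² + y² = 19²
2x·dx/dt + 2y·dy/dt = 0
dy/dt = -x/y · dx/dt = -5/(4√21) · 1 = -5√21/84 m/s
The top is descending at 5√21/84 ≈ 0.2728 m/s.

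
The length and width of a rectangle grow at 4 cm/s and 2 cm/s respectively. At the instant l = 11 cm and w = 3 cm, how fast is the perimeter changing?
12 cm/s

P = 2(l + w)
dP/dt = 2(dl/dt + dw/dt) = 2(4 + 2) = 12 cm/s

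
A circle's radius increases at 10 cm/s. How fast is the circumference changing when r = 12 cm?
20π cm/s

C = 2πr
dC/dt = 2π · dr/dt = 2π · 10 = 20π cm/s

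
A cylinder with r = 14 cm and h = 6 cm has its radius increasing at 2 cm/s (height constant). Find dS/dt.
136π cm²/s

S = 2πrh + 2πr² (lateral + bases)
dS/dt = (2πh + 4πr)·dr/dt = (2π·6 + 4π·14)·2
= 136π cm²/s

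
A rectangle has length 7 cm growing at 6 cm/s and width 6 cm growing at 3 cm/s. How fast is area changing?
57 cm²/s

A = lw
dA/dt = w·dl/dt + l·dw/dt = 6·6 + 7·3 = 57 cm²/s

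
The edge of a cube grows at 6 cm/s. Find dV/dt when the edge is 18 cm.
5832 cm³/s

V = s³
dV/dt = 3s² · ds/dt = 3·18²·6 = 5832 cm³/s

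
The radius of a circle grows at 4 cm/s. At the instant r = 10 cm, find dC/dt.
8π cm/s

C = 2πr
dC/dt = 2π · dr/dt = 2π · 4 = 8π cm/s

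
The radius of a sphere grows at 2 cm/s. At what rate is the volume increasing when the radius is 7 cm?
392π cm³/s

V = (4/3)πr³
dV/dt = dV/dr · dr/dt = 4πr² · 2
At r = 7: dV/dt = 392π cm³/s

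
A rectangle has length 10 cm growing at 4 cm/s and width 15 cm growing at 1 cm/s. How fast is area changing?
70 cm²/s

A = lw
dA/dt = w·dl/dt + l·dw/dt = 15·4 + 10·1 = 70 cm²/s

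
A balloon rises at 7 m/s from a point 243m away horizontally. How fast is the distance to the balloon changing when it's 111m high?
259√7930/7930 ≈ 2.908 m/s

z² = 243² + y²
z = √(243² + 111²) = 3√7930
dz/dt = y/z · dy/dt = 111/(3√7930) · 7 = 259√7930/7930 ≈ 2.908 m/s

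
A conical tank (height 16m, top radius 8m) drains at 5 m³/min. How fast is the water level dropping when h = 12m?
5/(36π) ≈ 0.04421 m/min

r/h = 8/16, so r = (1/2)h
V = (1/3)πr²h = (1/3)π((1/2)h)²h = (1/12)πh³
dV/dh = (1/4)πh²
dh/dt = (dV/dt)/(dV/dh) = -5/((1/4)π·12²) = -5/(36π) m/min
The level is dropping at 5/(36π) ≈ 0.04421 m/min.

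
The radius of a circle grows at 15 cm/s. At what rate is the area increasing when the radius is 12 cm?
360π cm²/s

A = πr²
dA/dt = 2πr · dr/dt = 2π(12)(15) = 360π cm²/s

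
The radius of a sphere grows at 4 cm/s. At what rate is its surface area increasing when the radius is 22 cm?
704π cm²/s

S = 4πr²
dS/dt = dS/dr · dr/dt = 8πr · 4
At r = 22: dS/dt = 704π cm²/s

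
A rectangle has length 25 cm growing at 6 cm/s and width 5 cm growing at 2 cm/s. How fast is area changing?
80 cm²/s

A = lw
dA/dt = w·dl/dt + l·dw/dt = 5·6 + 25·2 = 80 cm²/s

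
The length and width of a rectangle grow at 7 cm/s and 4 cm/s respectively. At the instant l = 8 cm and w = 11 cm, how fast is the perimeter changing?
22 cm/s

P = 2(l + w)
dP/dt = 2(dl/dt + dw/dt) = 2(7 + 4) = 22 cm/s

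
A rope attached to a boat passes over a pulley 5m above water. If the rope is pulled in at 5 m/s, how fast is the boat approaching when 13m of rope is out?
65/12 ≈ 5.417 m/s

rope² = x² + 5²
x = √(13² - 5²) = 12
dx/dt = (rope/x) · d(rope)/dt = (13/12) · (-5) = -65/12 m/s
The boat approaches at 65/12 ≈ 5.417 m/s.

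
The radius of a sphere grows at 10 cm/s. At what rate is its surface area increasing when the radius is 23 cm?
1840π cm²/s

S = 4πr²
dS/dt = dS/dr · dr/dt = 8πr · 10
At r = 23: dS/dt = 1840π cm²/s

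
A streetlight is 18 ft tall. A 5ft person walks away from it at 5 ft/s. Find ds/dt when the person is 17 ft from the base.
25/13 ft/s

By similar triangles: 18/(x+s) = 5/s
Solving: s = 5x/13
ds/dt = 5/13 · dx/dt = 5/13 · 5 = 25/13 ft/s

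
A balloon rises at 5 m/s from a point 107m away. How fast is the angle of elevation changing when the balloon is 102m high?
0.024482 rad/s

tan(θ) = y/107
sec²(θ) · dθ/dt = (1/107) · dy/dt
dθ/dt = cos²(θ)/107 · 5 = 107/(107² + 102²) · 5
dθ/dt = 0.024482 rad/s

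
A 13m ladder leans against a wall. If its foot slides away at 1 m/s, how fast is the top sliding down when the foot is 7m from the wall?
7√30/60 ≈ 0.639 m/s

x² + y² = 13²
2x·dx/dt + 2y·dy/dt = 0
dy/dt = -x/y · dx/dt = -7/(2√30) · 1 = -7√30/60 m/s
The top is descending at 7√30/60 ≈ 0.639 m/s.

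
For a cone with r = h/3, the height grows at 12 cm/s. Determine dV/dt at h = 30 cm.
1200π cm³/s

V = (1/3)π(h/3)²h = πh³/27
dV/dt = πh²/9 · 12
At h = 30: dV/dt = 1200π cm³/s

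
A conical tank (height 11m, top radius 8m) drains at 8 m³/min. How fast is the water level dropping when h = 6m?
121/(288π) ≈ 0.1337 m/min

r/h = 8/11, so r = (8/11)h
V = (1/3)πr²h = (1/3)π((8/11)h)²h = (64/363)πh³
dV/dh = (64/121)πh²
dh/dt = (dV/dt)/(dV/dh) = -8/((64/121)π·6²) = -121/(288π) m/min
The level is dropping at 121/(288π) ≈ 0.1337 m/min.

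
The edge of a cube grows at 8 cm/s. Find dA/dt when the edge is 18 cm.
1728 cm²/s

A = 6s²
dA/dt = 12s · ds/dt = 12·18·8 = 1728 cm²/s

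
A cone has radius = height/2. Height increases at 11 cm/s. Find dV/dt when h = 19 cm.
3971π/4 cm³/s

V = (1/3)π(h/2)²h = πh³/12
dV/dt = πh²/4 · 11
At h = 19: dV/dt = 3971π/4 cm³/s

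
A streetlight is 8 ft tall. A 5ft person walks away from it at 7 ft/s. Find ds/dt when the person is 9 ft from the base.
35/3 ft/s

By similar triangles: 8/(x+s) = 5/s
Solving: s = 5x/3
ds/dt = 5/3 · dx/dt = 5/3 · 7 = 35/3 ft/s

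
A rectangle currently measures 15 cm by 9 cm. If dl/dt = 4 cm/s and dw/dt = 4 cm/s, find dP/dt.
16 cm/s

P = 2(l + w)
dP/dt = 2(dl/dt + dw/dt) = 2(4 + 4) = 16 cm/s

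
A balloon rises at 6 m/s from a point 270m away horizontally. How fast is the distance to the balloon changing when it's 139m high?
834√92221/92221 ≈ 2.746 m/s

z² = 270² + y²
z = √(270² + 139²) = √92221
dz/dt = y/z · dy/dt = 139/√92221 · 6 = 834√92221/92221 ≈ 2.746 m/s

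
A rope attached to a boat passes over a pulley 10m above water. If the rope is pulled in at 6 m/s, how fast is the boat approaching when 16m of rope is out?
16√39/13 ≈ 7.686 m/s

rope² = x² + 10²
x = √(16² - 10²) = 2√39
dx/dt = (rope/x) · d(rope)/dt = (16/(2√39)) · (-6) = -16√39/13 m/s
The boat approaches at 16√39/13 ≈ 7.686 m/s.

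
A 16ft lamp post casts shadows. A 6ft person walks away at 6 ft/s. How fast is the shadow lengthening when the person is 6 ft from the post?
18/5 ft/s

By similar triangles: 16/(x+s) = 6/s
Solving: s = 6x/10
ds/dt = 6/10 · dx/dt = 3/5 · 6 = 18/5 ft/s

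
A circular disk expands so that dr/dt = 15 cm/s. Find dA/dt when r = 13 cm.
390π cm²/s

A = πr²
dA/dt = 2πr · dr/dt = 2π(13)(15) = 390π cm²/s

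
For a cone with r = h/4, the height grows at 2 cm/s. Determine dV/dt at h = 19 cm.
361π/8 cm³/s

V = (1/3)π(h/4)²h = πh³/48
dV/dt = πh²/16 · 2
At h = 19: dV/dt = 361π/8 cm³/s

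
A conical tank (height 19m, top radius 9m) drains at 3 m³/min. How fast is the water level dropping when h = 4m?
361/(432π) ≈ 0.266 m/min

r/h = 9/19, so r = (9/19)h
V = (1/3)πr²h = (1/3)π((9/19)h)²h = (27/361)πh³
dV/dh = (81/361)πh²
dh/dt = (dV/dt)/(dV/dh) = -3/((81/361)π·4²) = -361/(432π) m/min
The level is dropping at 361/(432π) ≈ 0.266 m/min.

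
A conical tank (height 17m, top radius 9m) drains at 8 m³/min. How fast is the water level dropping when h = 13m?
2312/(13689π) ≈ 0.05376 m/min

r/h = 9/17, so r = (9/17)h
V = (1/3)πr²h = (1/3)π((9/17)h)²h = (27/289)πh³
dV/dh = (81/289)πh²
dh/dt = (dV/dt)/(dV/dh) = -8/((81/289)π·13²) = -2312/(13689π) m/min
The level is dropping at 2312/(13689π) ≈ 0.05376 m/min.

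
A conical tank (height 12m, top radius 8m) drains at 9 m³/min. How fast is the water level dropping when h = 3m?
9/(4π) ≈ 0.7162 m/min

r/h = 8/12, so r = (2/3)h
V = (1/3)πr²h = (1/3)π((2/3)h)²h = (4/27)πh³
dV/dh = (4/9)πh²
dh/dt = (dV/dt)/(dV/dh) = -9/((4/9)π·3²) = -9/(4π) m/min
The level is dropping at 9/(4π) ≈ 0.7162 m/min.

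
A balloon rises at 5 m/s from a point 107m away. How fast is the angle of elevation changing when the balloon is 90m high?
0.027367 rad/s

tan(θ) = y/107
sec²(θ) · dθ/dt = (1/107) · dy/dt
dθ/dt = cos²(θ)/107 · 5 = 107/(107² + 90²) · 5
dθ/dt = 0.027367 rad/s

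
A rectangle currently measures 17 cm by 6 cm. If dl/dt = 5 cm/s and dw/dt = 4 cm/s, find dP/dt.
18 cm/s

P = 2(l + w)
dP/dt = 2(dl/dt + dw/dt) = 2(5 + 4) = 18 cm/s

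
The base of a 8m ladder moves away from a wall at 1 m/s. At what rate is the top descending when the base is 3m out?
3√55/55 ≈ 0.4045 m/s

x² + y² = 8²
2x·dx/dt + 2y·dy/dt = 0
dy/dt = -x/y · dx/dt = -3/√55 · 1 = -3√55/55 m/s
The top is descending at 3√55/55 ≈ 0.4045 m/s.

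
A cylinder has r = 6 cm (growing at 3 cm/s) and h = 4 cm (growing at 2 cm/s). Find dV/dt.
216π cm³/s

V = πr²h
dV/dt = 2πrh·dr/dt + πr²·dh/dt
= 2π(6)(4)(3) + π(6)²(2)
= 216π cm³/s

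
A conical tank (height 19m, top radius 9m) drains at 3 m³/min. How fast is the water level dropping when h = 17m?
361/(7803π) ≈ 0.01473 m/min

r/h = 9/19, so r = (9/19)h
V = (1/3)πr²h = (1/3)π((9/19)h)²h = (27/361)πh³
dV/dh = (81/361)πh²
dh/dt = (dV/dt)/(dV/dh) = -3/((81/361)π·17²) = -361/(7803π) m/min
The level is dropping at 361/(7803π) ≈ 0.01473 m/min.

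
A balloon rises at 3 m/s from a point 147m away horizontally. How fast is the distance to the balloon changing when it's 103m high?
309√32218/32218 ≈ 1.722 m/s

z² = 147² + y²
z = √(147² + 103²) = √32218
dz/dt = y/z · dy/dt = 103/√32218 · 3 = 309√32218/32218 ≈ 1.722 m/s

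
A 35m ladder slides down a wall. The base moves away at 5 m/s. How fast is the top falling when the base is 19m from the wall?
95√6/72 ≈ 3.232 m/s

x² + y² = 35²
2x·dx/dt + 2y·dy/dt = 0
dy/dt = -x/y · dx/dt = -19/(12√6) · 5 = -95√6/72 m/s
The top is descending at 95√6/72 ≈ 3.232 m/s.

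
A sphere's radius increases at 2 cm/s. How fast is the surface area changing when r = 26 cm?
416π cm²/s

S = 4πr²
dS/dt = dS/dr · dr/dt = 8πr · 2
At r = 26: dS/dt = 416π cm²/s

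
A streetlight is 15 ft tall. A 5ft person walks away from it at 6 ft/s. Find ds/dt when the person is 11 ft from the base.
3 ft/s

By similar triangles: 15/(x+s) = 5/s
Solving: s = 5x/10
ds/dt = 5/10 · dx/dt = 1/2 · 6 = 3 ft/s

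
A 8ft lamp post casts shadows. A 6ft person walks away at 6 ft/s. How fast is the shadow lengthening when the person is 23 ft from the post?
18 ft/s

By similar triangles: 8/(x+s) = 6/s
Solving: s = 6x/2
ds/dt = 6/2 · dx/dt = 3 · 6 = 18 ft/s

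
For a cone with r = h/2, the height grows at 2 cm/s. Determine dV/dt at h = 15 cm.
225π/2 cm³/s

V = (1/3)π(h/2)²h = πh³/12
dV/dt = πh²/4 · 2
At h = 15: dV/dt = 225π/2 cm³/s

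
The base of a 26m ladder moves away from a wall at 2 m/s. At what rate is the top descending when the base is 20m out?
20√69/69 ≈ 2.408 m/s

x² + y² = 26²
2x·dx/dt + 2y·dy/dt = 0
dy/dt = -x/y · dx/dt = -20/(2√69) · 2 = -20√69/69 m/s
The top is descending at 20√69/69 ≈ 2.408 m/s.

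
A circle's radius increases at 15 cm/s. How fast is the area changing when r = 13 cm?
390π cm²/s

A = πr²
dA/dt = 2πr · dr/dt = 2π(13)(15) = 390π cm²/s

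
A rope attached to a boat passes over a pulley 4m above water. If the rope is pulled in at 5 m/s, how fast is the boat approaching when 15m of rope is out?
75√209/209 ≈ 5.188 m/s

rope² = x² + 4²
x = √(15² - 4²) = √209
dx/dt = (rope/x) · d(rope)/dt = (15/√209) · (-5) = -75√209/209 m/s
The boat approaches at 75√209/209 ≈ 5.188 m/s.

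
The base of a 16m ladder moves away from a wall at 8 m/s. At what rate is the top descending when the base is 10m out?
40√39/39 ≈ 6.405 m/s

x² + y² = 16²
2x·dx/dt + 2y·dy/dt = 0
dy/dt = -x/y · dx/dt = -10/(2√39) · 8 = -40√39/39 m/s
The top is descending at 40√39/39 ≈ 6.405 m/s.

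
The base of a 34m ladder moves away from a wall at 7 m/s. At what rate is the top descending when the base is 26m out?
91√30/60 ≈ 8.307 m/s

x² + y² = 34²
2x·dx/dt + 2y·dy/dt = 0
dy/dt = -x/y · dx/dt = -26/(4√30) · 7 = -91√30/60 m/s
The top is descending at 91√30/60 ≈ 8.307 m/s.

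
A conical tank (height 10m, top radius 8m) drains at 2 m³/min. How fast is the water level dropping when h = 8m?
25/(512π) ≈ 0.01554 m/min

r/h = 8/10, so r = (4/5)h
V = (1/3)πr²h = (1/3)π((4/5)h)²h = (16/75)πh³
dV/dh = (16/25)πh²
dh/dt = (dV/dt)/(dV/dh) = -2/((16/25)π·8²) = -25/(512π) m/min
The level is dropping at 25/(512π) ≈ 0.01554 m/min.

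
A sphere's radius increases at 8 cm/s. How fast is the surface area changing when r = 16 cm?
1024π cm²/s

S = 4πr²
dS/dt = dS/dr · dr/dt = 8πr · 8
At r = 16: dS/dt = 1024π cm²/s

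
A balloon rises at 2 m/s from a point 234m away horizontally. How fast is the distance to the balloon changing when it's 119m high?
238√68917/68917 ≈ 0.9066 m/s

z² = 234² + y²
z = √(234² + 119²) = √68917
dz/dt = y/z · dy/dt = 119/√68917 · 2 = 238√68917/68917 ≈ 0.9066 m/s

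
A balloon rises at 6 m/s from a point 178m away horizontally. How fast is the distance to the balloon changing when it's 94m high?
141√10130/5065 ≈ 2.802 m/s

z² = 178² + y²
z = √(178² + 94²) = 2√10130
dz/dt = y/z · dy/dt = 94/(2√10130) · 6 = 141√10130/5065 ≈ 2.802 m/s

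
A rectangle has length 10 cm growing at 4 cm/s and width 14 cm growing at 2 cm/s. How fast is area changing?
76 cm²/s

A = lw
dA/dt = w·dl/dt + l·dw/dt = 14·4 + 10·2 = 76 cm²/s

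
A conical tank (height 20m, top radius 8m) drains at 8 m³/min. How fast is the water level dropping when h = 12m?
25/(72π) ≈ 0.1105 m/min

r/h = 8/20, so r = (2/5)h
V = (1/3)πr²h = (1/3)π((2/5)h)²h = (4/75)πh³
dV/dh = (4/25)πh²
dh/dt = (dV/dt)/(dV/dh) = -8/((4/25)π·12²) = -25/(72π) m/min
The level is dropping at 25/(72π) ≈ 0.1105 m/min.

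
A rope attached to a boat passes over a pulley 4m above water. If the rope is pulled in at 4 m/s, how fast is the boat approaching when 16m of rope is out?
16√15/15 ≈ 4.131 m/s

rope² = x² + 4²
x = √(16² - 4²) = 4√15
dx/dt = (rope/x) · d(rope)/dt = (16/(4√15)) · (-4) = -16√15/15 m/s
The boat approaches at 16√15/15 ≈ 4.131 m/s.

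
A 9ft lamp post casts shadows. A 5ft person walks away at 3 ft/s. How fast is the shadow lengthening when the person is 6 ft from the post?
15/4 ft/s

By similar triangles: 9/(x+s) = 5/s
Solving: s = 5x/4
ds/dt = 5/4 · dx/dt = 5/4 · 3 = 15/4 ft/s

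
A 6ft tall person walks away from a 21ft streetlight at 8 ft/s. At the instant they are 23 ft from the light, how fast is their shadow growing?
16/5 ft/s

By similar triangles: 21/(x+s) = 6/s
Solving: s = 6x/15
ds/dt = 6/15 · dx/dt = 2/5 · 8 = 16/5 ft/s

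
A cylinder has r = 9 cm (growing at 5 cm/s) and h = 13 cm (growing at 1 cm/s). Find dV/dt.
1251π cm³/s

V = πr²h
dV/dt = 2πrh·dr/dt + πr²·dh/dt
= 2π(9)(13)(5) + π(9)²(1)
= 1251π cm³/s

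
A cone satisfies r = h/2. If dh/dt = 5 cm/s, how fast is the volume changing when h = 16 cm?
320π cm³/s

V = (1/3)π(h/2)²h = πh³/12
dV/dt = πh²/4 · 5
At h = 16: dV/dt = 320π cm³/s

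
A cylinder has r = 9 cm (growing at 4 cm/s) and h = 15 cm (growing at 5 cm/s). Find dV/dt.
1485π cm³/s

V = πr²h
dV/dt = 2πrh·dr/dt + πr²·dh/dt
= 2π(9)(15)(4) + π(9)²(5)
= 1485π cm³/s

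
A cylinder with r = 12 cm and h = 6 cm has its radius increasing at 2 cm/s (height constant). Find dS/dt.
120π cm²/s

S = 2πrh + 2πr² (lateral + bases)
dS/dt = (2πh + 4πr)·dr/dt = (2π·6 + 4π·12)·2
= 120π cm²/s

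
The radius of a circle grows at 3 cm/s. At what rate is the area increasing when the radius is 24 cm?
144π cm²/s

A = πr²
dA/dt = 2πr · dr/dt = 2π(24)(3) = 144π cm²/s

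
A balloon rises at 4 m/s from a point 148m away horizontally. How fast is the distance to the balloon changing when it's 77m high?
308√27833/27833 ≈ 1.846 m/s

z² = 148² + y²
z = √(148² + 77²) = √27833
dz/dt = y/z · dy/dt = 77/√27833 · 4 = 308√27833/27833 ≈ 1.846 m/s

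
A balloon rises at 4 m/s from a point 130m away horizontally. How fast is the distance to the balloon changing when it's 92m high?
184√6341/6341 ≈ 2.311 m/s

z² = 130² + y²
z = √(130² + 92²) = 2√6341
dz/dt = y/z · dy/dt = 92/(2√6341) · 4 = 184√6341/6341 ≈ 2.311 m/s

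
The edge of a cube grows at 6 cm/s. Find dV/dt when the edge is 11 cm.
2178 cm³/s

V = s³
dV/dt = 3s² · ds/dt = 3·11²·6 = 2178 cm³/s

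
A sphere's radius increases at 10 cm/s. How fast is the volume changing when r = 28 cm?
31360π cm³/s

V = (4/3)πr³
dV/dt = dV/dr · dr/dt = 4πr² · 10
At r = 28: dV/dt = 31360π cm³/s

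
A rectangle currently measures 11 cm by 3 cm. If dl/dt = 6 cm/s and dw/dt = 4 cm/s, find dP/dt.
20 cm/s

P = 2(l + w)
dP/dt = 2(dl/dt + dw/dt) = 2(6 + 4) = 20 cm/s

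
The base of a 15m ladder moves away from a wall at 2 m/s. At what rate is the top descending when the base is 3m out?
√6/6 ≈ 0.4082 m/s

x² + y² = 15²
2x·dx/dt + 2y·dy/dt = 0
dy/dt = -x/y · dx/dt = -3/(6√6) · 2 = -√6/6 m/s
The top is descending at √6/6 ≈ 0.4082 m/s.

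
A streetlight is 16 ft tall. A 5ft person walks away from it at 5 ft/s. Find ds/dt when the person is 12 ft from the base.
25/11 ft/s

By similar triangles: 16/(x+s) = 5/s
Solving: s = 5x/11
ds/dt = 5/11 · dx/dt = 5/11 · 5 = 25/11 ft/s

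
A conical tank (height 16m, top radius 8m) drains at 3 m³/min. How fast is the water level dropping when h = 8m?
3/(16π) ≈ 0.05968 m/min

r/h = 8/16, so r = (1/2)h
V = (1/3)πr²h = (1/3)π((1/2)h)²h = (1/12)πh³
dV/dh = (1/4)πh²
dh/dt = (dV/dt)/(dV/dh) = -3/((1/4)π·8²) = -3/(16π) m/min
The level is dropping at 3/(16π) ≈ 0.05968 m/min.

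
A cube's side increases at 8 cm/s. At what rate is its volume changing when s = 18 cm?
7776 cm³/s

V = s³
dV/dt = 3s² · ds/dt = 3·18²·8 = 7776 cm³/s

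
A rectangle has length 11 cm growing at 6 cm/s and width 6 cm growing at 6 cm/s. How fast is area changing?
102 cm²/s

A = lw
dA/dt = w·dl/dt + l·dw/dt = 6·6 + 11·6 = 102 cm²/s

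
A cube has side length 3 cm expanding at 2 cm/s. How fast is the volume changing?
54 cm³/s

V = s³
dV/dt = 3s² · ds/dt = 3·3²·2 = 54 cm³/s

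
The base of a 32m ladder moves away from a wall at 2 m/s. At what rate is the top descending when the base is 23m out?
46√55/165 ≈ 2.068 m/s

x² + y² = 32²
2x·dx/dt + 2y·dy/dt = 0
dy/dt = -x/y · dx/dt = -23/(3√55) · 2 = -46√55/165 m/s
The top is descending at 46√55/165 ≈ 2.068 m/s.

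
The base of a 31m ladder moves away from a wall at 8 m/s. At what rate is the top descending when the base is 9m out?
18√55/55 ≈ 2.427 m/s

x² + y² = 31²
2x·dx/dt + 2y·dy/dt = 0
dy/dt = -x/y · dx/dt = -9/(4√55) · 8 = -18√55/55 m/s
The top is descending at 18√55/55 ≈ 2.427 m/s.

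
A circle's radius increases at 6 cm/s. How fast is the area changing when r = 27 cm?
324π cm²/s

A = πr²
dA/dt = 2πr · dr/dt = 2π(27)(6) = 324π cm²/s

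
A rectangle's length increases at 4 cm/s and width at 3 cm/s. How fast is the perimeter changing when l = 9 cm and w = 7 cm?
14 cm/s

P = 2(l + w)
dP/dt = 2(dl/dt + dw/dt) = 2(4 + 3) = 14 cm/s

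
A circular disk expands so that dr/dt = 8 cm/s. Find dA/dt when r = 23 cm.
368π cm²/s

A = πr²
dA/dt = 2πr · dr/dt = 2π(23)(8) = 368π cm²/s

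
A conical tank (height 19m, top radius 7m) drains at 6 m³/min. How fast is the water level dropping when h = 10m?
1083/(2450π) ≈ 0.1407 m/min

r/h = 7/19, so r = (7/19)h
V = (1/3)πr²h = (1/3)π((7/19)h)²h = (49/1083)πh³
dV/dh = (49/361)πh²
dh/dt = (dV/dt)/(dV/dh) = -6/((49/361)π·10²) = -1083/(2450π) m/min
The level is dropping at 1083/(2450π) ≈ 0.1407 m/min.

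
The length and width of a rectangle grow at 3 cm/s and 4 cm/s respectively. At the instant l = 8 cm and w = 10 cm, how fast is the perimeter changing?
14 cm/s

P = 2(l + w)
dP/dt = 2(dl/dt + dw/dt) = 2(3 + 4) = 14 cm/s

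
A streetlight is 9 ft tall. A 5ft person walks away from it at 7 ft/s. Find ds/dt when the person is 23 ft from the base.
35/4 ft/s

By similar triangles: 9/(x+s) = 5/s
Solving: s = 5x/4
ds/dt = 5/4 · dx/dt = 5/4 · 7 = 35/4 ft/s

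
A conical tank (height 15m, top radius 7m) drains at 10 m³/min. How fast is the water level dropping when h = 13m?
2250/(8281π) ≈ 0.08649 m/min

r/h = 7/15, so r = (7/15)h
V = (1/3)πr²h = (1/3)π((7/15)h)²h = (49/675)πh³
dV/dh = (49/225)πh²
dh/dt = (dV/dt)/(dV/dh) = -10/((49/225)π·13²) = -2250/(8281π) m/min
The level is dropping at 2250/(8281π) ≈ 0.08649 m/min.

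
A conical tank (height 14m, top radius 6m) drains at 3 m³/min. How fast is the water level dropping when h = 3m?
49/(27π) ≈ 0.5777 m/min

r/h = 6/14, so r = (3/7)h
V = (1/3)πr²h = (1/3)π((3/7)h)²h = (3/49)πh³
dV/dh = (9/49)πh²
dh/dt = (dV/dt)/(dV/dh) = -3/((9/49)π·3²) = -49/(27π) m/min
The level is dropping at 49/(27π) ≈ 0.5777 m/min.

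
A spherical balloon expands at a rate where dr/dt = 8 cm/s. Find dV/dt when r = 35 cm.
39200π cm³/s

V = (4/3)πr³
dV/dt = dV/dr · dr/dt = 4πr² · 8
At r = 35: dV/dt = 39200π cm³/s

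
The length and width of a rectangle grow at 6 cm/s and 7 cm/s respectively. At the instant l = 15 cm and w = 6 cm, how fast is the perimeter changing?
26 cm/s

P = 2(l + w)
dP/dt = 2(dl/dt + dw/dt) = 2(6 + 7) = 26 cm/s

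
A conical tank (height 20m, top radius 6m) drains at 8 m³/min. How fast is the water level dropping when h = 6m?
200/(81π) ≈ 0.786 m/min

r/h = 6/20, so r = (3/10)h
V = (1/3)πr²h = (1/3)π((3/10)h)²h = (3/100)πh³
dV/dh = (9/100)πh²
dh/dt = (dV/dt)/(dV/dh) = -8/((9/100)π·6²) = -200/(81π) m/min
The level is dropping at 200/(81π) ≈ 0.786 m/min.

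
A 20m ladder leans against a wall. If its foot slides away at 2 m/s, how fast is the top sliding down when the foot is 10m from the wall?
2√3/3 ≈ 1.155 m/s

x² + y² = 20²
2x·dx/dt + 2y·dy/dt = 0
dy/dt = -x/y · dx/dt = -10/(10√3) · 2 = -2√3/3 m/s
The top is descending at 2√3/3 ≈ 1.155 m/s.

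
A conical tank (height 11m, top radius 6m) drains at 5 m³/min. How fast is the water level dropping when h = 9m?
605/(2916π) ≈ 0.06604 m/min

r/h = 6/11, so r = (6/11)h
V = (1/3)πr²h = (1/3)π((6/11)h)²h = (12/121)πh³
dV/dh = (36/121)πh²
dh/dt = (dV/dt)/(dV/dh) = -5/((36/121)π·9²) = -605/(2916π) m/min
The level is dropping at 605/(2916π) ≈ 0.06604 m/min.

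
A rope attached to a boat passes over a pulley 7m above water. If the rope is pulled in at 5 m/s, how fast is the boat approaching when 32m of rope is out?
32√39/39 ≈ 5.124 m/s

rope² = x² + 7²
x = √(32² - 7²) = 5√39
dx/dt = (rope/x) · d(rope)/dt = (32/(5√39)) · (-5) = -32√39/39 m/s
The boat approaches at 32√39/39 ≈ 5.124 m/s.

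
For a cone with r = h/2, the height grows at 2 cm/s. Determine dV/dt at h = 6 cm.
18π cm³/s

V = (1/3)π(h/2)²h = πh³/12
dV/dt = πh²/4 · 2
At h = 6: dV/dt = 18π cm³/s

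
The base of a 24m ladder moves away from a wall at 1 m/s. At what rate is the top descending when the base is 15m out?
5√39/39 ≈ 0.8006 m/s

x² + y² = 24²
2x·dx/dt + 2y·dy/dt = 0
dy/dt = -x/y · dx/dt = -15/(3√39) · 1 = -5√39/39 m/s
The top is descending at 5√39/39 ≈ 0.8006 m/s.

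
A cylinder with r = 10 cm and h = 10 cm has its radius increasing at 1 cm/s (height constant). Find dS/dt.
60π cm²/s

S = 2πrh + 2πr² (lateral + bases)
dS/dt = (2πh + 4πr)·dr/dt = (2π·10 + 4π·10)·1
= 60π cm²/s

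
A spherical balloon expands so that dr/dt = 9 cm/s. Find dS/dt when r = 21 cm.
1512π cm²/s

S = 4πr²
dS/dt = dS/dr · dr/dt = 8πr · 9
At r = 21: dS/dt = 1512π cm²/s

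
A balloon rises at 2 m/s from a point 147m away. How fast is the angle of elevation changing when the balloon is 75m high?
0.010795 rad/s

tan(θ) = y/147
sec²(θ) · dθ/dt = (1/147) · dy/dt
dθ/dt = cos²(θ)/147 · 2 = 147/(147² + 75²) · 2
dθ/dt = 0.010795 rad/s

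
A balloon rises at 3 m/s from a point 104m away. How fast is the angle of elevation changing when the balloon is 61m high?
0.021462 rad/s

tan(θ) = y/104
sec²(θ) · dθ/dt = (1/104) · dy/dt
dθ/dt = cos²(θ)/104 · 3 = 104/(104² + 61²) · 3
dθ/dt = 0.021462 rad/s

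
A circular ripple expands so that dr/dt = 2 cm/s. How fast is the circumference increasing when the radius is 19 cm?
4π cm/s

C = 2πr
dC/dt = 2π · dr/dt = 2π · 2 = 4π cm/s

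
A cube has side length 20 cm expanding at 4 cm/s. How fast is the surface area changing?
960 cm²/s

A = 6s²
dA/dt = 12s · ds/dt = 12·20·4 = 960 cm²/s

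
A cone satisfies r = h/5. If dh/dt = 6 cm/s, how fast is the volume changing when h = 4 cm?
96π/25 cm³/s

V = (1/3)π(h/5)²h = πh³/75
dV/dt = πh²/25 · 6
At h = 4: dV/dt = 96π/25 cm³/s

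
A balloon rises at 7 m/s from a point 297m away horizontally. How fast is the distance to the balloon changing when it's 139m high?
973√107530/107530 ≈ 2.967 m/s

z² = 297² + y²
z = √(297² + 139²) = √107530
dz/dt = y/z · dy/dt = 139/√107530 · 7 = 973√107530/107530 ≈ 2.967 m/s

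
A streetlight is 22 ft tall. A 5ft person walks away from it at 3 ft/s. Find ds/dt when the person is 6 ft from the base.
15/17 ft/s

By similar triangles: 22/(x+s) = 5/s
Solving: s = 5x/17
ds/dt = 5/17 · dx/dt = 5/17 · 3 = 15/17 ft/s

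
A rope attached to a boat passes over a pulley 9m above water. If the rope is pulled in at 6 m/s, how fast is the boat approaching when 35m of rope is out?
105√286/286 ≈ 6.209 m/s

rope² = x² + 9²
x = √(35² - 9²) = 2√286
dx/dt = (rope/x) · d(rope)/dt = (35/(2√286)) · (-6) = -105√286/286 m/s
The boat approaches at 105√286/286 ≈ 6.209 m/s.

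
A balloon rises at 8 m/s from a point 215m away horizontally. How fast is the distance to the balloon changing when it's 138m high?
1104√65269/65269 ≈ 4.321 m/s

z² = 215² + y²
z = √(215² + 138²) = √65269
dz/dt = y/z · dy/dt = 138/√65269 · 8 = 1104√65269/65269 ≈ 4.321 m/s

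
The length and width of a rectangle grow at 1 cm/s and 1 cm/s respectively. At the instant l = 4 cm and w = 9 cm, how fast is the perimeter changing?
4 cm/s

P = 2(l + w)
dP/dt = 2(dl/dt + dw/dt) = 2(1 + 1) = 4 cm/s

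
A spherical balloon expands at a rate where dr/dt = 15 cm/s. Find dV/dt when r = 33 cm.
65340π cm³/s

V = (4/3)πr³
dV/dt = dV/dr · dr/dt = 4πr² · 15
At r = 33: dV/dt = 65340π cm³/s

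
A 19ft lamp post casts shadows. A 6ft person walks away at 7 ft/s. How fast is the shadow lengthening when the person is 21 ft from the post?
42/13 ft/s

By similar triangles: 19/(x+s) = 6/s
Solving: s = 6x/13
ds/dt = 6/13 · dx/dt = 6/13 · 7 = 42/13 ft/s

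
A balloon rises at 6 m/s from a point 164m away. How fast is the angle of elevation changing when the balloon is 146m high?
0.02041 rad/s

tan(θ) = y/164
sec²(θ) · dθ/dt = (1/164) · dy/dt
dθ/dt = cos²(θ)/164 · 6 = 164/(164² + 146²) · 6
dθ/dt = 0.02041 rad/s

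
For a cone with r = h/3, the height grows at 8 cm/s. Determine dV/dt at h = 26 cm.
5408π/9 cm³/s

V = (1/3)π(h/3)²h = πh³/27
dV/dt = πh²/9 · 8
At h = 26: dV/dt = 5408π/9 cm³/s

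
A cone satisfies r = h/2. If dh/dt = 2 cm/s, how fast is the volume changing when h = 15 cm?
225π/2 cm³/s

V = (1/3)π(h/2)²h = πh³/12
dV/dt = πh²/4 · 2
At h = 15: dV/dt = 225π/2 cm³/s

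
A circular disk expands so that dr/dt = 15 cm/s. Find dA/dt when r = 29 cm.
870π cm²/s

A = πr²
dA/dt = 2πr · dr/dt = 2π(29)(15) = 870π cm²/s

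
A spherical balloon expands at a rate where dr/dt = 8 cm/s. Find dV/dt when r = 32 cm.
32768π cm³/s

V = (4/3)πr³
dV/dt = dV/dr · dr/dt = 4πr² · 8
At r = 32: dV/dt = 32768π cm³/s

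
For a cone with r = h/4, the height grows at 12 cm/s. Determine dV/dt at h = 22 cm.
363π cm³/s

V = (1/3)π(h/4)²h = πh³/48
dV/dt = πh²/16 · 12
At h = 22: dV/dt = 363π cm³/s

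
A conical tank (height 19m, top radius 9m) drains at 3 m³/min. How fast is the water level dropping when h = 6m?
361/(972π) ≈ 0.1182 m/min

r/h = 9/19, so r = (9/19)h
V = (1/3)πr²h = (1/3)π((9/19)h)²h = (27/361)πh³
dV/dh = (81/361)πh²
dh/dt = (dV/dt)/(dV/dh) = -3/((81/361)π·6²) = -361/(972π) m/min
The level is dropping at 361/(972π) ≈ 0.1182 m/min.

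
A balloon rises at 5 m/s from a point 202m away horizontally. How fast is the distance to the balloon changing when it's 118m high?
295√13682/13682 ≈ 2.522 m/s

z² = 202² + y²
z = √(202² + 118²) = 2√13682
dz/dt = y/z · dy/dt = 118/(2√13682) · 5 = 295√13682/13682 ≈ 2.522 m/s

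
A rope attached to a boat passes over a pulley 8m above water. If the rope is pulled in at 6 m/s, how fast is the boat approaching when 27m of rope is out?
162√665/665 ≈ 6.282 m/s

rope² = x² + 8²
x = √(27² - 8²) = √665
dx/dt = (rope/x) · d(rope)/dt = (27/√665) · (-6) = -162√665/665 m/s
The boat approaches at 162√665/665 ≈ 6.282 m/s.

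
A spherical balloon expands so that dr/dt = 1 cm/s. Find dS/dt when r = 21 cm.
168π cm²/s

S = 4πr²
dS/dt = dS/dr · dr/dt = 8πr · 1
At r = 21: dS/dt = 168π cm²/s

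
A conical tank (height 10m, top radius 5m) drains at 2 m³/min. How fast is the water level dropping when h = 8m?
1/(8π) ≈ 0.03979 m/min

r/h = 5/10, so r = (1/2)h
V = (1/3)πr²h = (1/3)π((1/2)h)²h = (1/12)πh³
dV/dh = (1/4)πh²
dh/dt = (dV/dt)/(dV/dh) = -2/((1/4)π·8²) = -1/(8π) m/min
The level is dropping at 1/(8π) ≈ 0.03979 m/min.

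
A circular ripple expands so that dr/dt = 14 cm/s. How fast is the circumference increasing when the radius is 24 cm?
28π cm/s

C = 2πr
dC/dt = 2π · dr/dt = 2π · 14 = 28π cm/s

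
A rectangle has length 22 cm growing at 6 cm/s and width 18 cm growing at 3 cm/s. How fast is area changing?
174 cm²/s

A = lw
dA/dt = w·dl/dt + l·dw/dt = 18·6 + 22·3 = 174 cm²/s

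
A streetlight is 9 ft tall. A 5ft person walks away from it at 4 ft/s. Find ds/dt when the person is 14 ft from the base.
5 ft/s

By similar triangles: 9/(x+s) = 5/s
Solving: s = 5x/4
ds/dt = 5/4 · dx/dt = 5/4 · 4 = 5 ft/s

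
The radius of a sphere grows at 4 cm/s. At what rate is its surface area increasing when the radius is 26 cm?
832π cm²/s

S = 4πr²
dS/dt = dS/dr · dr/dt = 8πr · 4
At r = 26: dS/dt = 832π cm²/s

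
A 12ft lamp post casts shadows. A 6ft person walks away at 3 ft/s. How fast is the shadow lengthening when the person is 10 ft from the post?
3 ft/s

By similar triangles: 12/(x+s) = 6/s
Solving: s = 6x/6
ds/dt = 6/6 · dx/dt = 1 · 3 = 3 ft/s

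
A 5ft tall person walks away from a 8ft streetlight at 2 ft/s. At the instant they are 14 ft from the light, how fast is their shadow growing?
10/3 ft/s

By similar triangles: 8/(x+s) = 5/s
Solving: s = 5x/3
ds/dt = 5/3 · dx/dt = 5/3 · 2 = 10/3 ft/s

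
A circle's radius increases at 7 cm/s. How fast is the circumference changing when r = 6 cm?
14π cm/s

C = 2πr
dC/dt = 2π · dr/dt = 2π · 7 = 14π cm/s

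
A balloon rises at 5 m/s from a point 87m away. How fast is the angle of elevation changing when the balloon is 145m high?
0.015213 rad/s

tan(θ) = y/87
sec²(θ) · dθ/dt = (1/87) · dy/dt
dθ/dt = cos²(θ)/87 · 5 = 87/(87² + 145²) · 5
dθ/dt = 0.015213 rad/s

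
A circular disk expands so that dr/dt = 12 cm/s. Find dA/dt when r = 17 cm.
408π cm²/s

A = πr²
dA/dt = 2πr · dr/dt = 2π(17)(12) = 408π cm²/s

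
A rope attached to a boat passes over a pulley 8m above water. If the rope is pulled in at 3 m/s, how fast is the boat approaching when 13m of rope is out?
13√105/35 ≈ 3.806 m/s

rope² = x² + 8²
x = √(13² - 8²) = √105
dx/dt = (rope/x) · d(rope)/dt = (13/√105) · (-3) = -13√105/35 m/s
The boat approaches at 13√105/35 ≈ 3.806 m/s.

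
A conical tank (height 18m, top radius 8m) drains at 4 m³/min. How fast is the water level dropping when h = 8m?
81/(256π) ≈ 0.1007 m/min

r/h = 8/18, so r = (4/9)h
V = (1/3)πr²h = (1/3)π((4/9)h)²h = (16/243)πh³
dV/dh = (16/81)πh²
dh/dt = (dV/dt)/(dV/dh) = -4/((16/81)π·8²) = -81/(256π) m/min
The level is dropping at 81/(256π) ≈ 0.1007 m/min.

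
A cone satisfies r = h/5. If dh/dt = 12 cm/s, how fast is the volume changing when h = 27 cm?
8748π/25 cm³/s

V = (1/3)π(h/5)²h = πh³/75
dV/dt = πh²/25 · 12
At h = 27: dV/dt = 8748π/25 cm³/s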